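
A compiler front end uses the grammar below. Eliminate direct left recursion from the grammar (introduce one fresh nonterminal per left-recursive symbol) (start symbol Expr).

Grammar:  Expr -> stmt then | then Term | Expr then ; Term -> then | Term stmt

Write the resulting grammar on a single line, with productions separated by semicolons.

Expr -> stmt then Expr1 | then Term Expr1; Term -> then Term1; Expr1 -> then Expr1 | ε; Term1 -> stmt Term1 | ε

Left recursion appears on Expr, Term.
For Expr: α = {then}, β = {stmt then, then Term}. Rewrite as Expr → β Expr1 and Expr1 → α Expr1 | ε.
For Term: α = {stmt}, β = {then}. Rewrite as Term → β Term1 and Term1 → α Term1 | ε.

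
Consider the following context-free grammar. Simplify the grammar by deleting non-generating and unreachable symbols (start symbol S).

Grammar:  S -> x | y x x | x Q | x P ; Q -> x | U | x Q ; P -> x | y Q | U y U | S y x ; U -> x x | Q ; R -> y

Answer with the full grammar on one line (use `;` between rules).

Generating nonterminals: {P, Q, R, S, U}.
Reachable from S after that: {P, Q, S, U}.
Removed useless symbols: {R} and every production mentioning them.

S -> x | y x x | x Q | x P; Q -> x | U | x Q; P -> x | y Q | U y U | S y x; U -> x x | Q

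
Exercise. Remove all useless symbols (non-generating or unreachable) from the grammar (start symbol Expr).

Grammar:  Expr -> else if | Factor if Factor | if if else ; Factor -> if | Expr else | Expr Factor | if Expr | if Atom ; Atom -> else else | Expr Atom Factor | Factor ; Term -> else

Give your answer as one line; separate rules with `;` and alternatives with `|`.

Generating nonterminals: {Atom, Expr, Factor, Term}.
Reachable from Expr after that: {Atom, Expr, Factor}.
Removed useless symbols: {Term} and every production mentioning them.

Expr -> else if | Factor if Factor | if if else; Factor -> if | Expr else | Expr Factor | if Expr | if Atom; Atom -> else else | Expr Atom Factor | Factor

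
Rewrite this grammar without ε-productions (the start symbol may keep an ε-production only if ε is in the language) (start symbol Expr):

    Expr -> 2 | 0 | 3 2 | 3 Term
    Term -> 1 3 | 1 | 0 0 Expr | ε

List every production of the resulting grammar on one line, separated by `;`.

The nullable symbols are {Term}.
ε ∉ L(G), so no ε-production is kept.
Expand every rule over subsets of its nullable positions: Expr → 3 Term gives 3 Term | 3.

Expr -> 2 | 0 | 3 2 | 3 Term | 3; Term -> 1 3 | 1 | 0 0 Expr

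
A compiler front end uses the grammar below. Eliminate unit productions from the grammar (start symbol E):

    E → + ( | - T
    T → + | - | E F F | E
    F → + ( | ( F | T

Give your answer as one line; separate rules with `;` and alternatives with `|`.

Unit pairs: F ⇒* {E, T}; T ⇒* {E}.
Replace each nonterminal's rules with the union of the non-unit rules of every nonterminal it unit-derives.

E → + ( | - T; T → + ( | - T | + | - | E F F; F → + ( | - T | ( F | + | - | E F F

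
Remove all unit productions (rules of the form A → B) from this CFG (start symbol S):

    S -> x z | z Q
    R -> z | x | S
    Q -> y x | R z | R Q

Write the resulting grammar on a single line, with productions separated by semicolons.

S -> x z | z Q; R -> x z | z Q | z | x; Q -> y x | R z | R Q

Unit pairs: R ⇒* {S}.
For every A with A ⇒* B via unit rules, add B's non-unit alternatives to A; then delete every rule of the form X → Y.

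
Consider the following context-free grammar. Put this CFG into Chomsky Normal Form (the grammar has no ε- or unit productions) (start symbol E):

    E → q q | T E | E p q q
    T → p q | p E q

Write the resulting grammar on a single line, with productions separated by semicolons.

E → X1 X1 | T E | E Y1; T → X2 X1 | X2 Y3; X1 → q; X2 → p; Y1 → X2 Y2; Y2 → X1 X1; Y3 → E X1

Introduce a nonterminal for each terminal appearing in a rule of length ≥ 2: X1 → q, X2 → p.
Binarize each right-hand side of length ≥ 3 by chaining fresh nonterminals (Y1, Y2, …): affected rules were E → E X2 X1 X1; T → X2 E X1.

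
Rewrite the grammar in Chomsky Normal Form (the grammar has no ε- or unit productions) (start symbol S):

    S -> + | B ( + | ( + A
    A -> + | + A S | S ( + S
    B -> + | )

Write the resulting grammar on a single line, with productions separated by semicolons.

S -> + | B Y1 | X1 Y2; A -> + | X2 Y3 | S Y4; B -> + | ); X1 -> (; X2 -> +; Y1 -> X1 X2; Y2 -> X2 A; Y3 -> A S; Y4 -> X1 Y5; Y5 -> X2 S

Introduce a nonterminal for each terminal appearing in a rule of length ≥ 2: X1 → (, X2 → +.
Binarize each right-hand side of length ≥ 3 by chaining fresh nonterminals (Y1, Y2, …): affected rules were S → B X1 X2; S → X1 X2 A; A → X2 A S; A → S X1 X2 S.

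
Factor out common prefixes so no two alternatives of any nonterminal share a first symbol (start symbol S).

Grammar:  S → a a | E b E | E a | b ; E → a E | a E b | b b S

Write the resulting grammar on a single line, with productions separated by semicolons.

S → a a | b | E S'; E → b b S | a E E'; S' → b E | a; E' → epsilon | b

S has alternatives sharing prefix 'E': factor to S → E S' with S' → b E | a.
E has alternatives sharing prefix 'a E': factor to E → a E E' with E' → ε | b.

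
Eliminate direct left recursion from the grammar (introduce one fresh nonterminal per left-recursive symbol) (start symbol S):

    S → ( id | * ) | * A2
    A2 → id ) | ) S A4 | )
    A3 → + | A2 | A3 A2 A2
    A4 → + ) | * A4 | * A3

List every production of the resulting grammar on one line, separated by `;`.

S → ( id | * ) | * A2; A2 → id ) | ) S A4 | ); A3 → + A3' | A2 A3'; A4 → + ) | * A4 | * A3; A3' → A2 A2 A3' | ε

Left recursion appears on A3.
For A3: α = {A2 A2}, β = {+, A2}. Rewrite as A3 → β A3' and A3' → α A3' | ε.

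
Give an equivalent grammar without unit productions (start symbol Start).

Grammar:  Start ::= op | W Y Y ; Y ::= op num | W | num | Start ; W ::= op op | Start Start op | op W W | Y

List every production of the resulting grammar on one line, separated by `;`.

Unit pairs: W ⇒* {Start, Y}; Y ⇒* {Start, W}.
For each unit pair (A, B), copy every non-unit production of B to A, then drop all unit productions.

Start ::= op | W Y Y; Y ::= op | W Y Y | op op | Start Start op | op W W | op num | num; W ::= op | W Y Y | op num | num | op op | Start Start op | op W W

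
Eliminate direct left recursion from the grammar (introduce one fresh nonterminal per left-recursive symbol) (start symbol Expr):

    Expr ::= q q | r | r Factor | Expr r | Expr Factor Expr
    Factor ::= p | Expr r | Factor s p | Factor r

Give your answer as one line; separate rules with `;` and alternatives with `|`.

Left recursion appears on Expr, Factor.
For Expr: α = {r, Factor Expr}, β = {q q, r, r Factor}. Rewrite as Expr → β Expr1 and Expr1 → α Expr1 | ε.
For Factor: α = {s p, r}, β = {p, Expr r}. Rewrite as Factor → β Factor1 and Factor1 → α Factor1 | ε.

Expr ::= q q Expr1 | r Expr1 | r Factor Expr1; Factor ::= p Factor1 | Expr r Factor1; Expr1 ::= r Expr1 | Factor Expr Expr1 | ε; Factor1 ::= s p Factor1 | r Factor1 | ε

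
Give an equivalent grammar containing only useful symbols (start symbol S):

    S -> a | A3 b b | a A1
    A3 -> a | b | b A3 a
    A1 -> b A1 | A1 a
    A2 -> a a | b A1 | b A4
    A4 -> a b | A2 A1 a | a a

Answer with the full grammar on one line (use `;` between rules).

S -> a | A3 b b; A3 -> a | b | b A3 a

Generating nonterminals: {A2, A3, A4, S}.
Reachable from S after that: {A3, S}.
Removed useless symbols: {A1, A2, A4} and every production mentioning them.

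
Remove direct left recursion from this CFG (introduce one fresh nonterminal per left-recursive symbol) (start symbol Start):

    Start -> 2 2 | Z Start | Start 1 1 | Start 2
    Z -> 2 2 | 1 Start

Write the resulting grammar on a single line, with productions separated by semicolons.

Start -> 2 2 Start1 | Z Start Start1; Z -> 2 2 | 1 Start; Start1 -> 1 1 Start1 | 2 Start1 | ε

Left recursion appears on Start.
For Start: α = {1 1, 2}, β = {2 2, Z Start}. Rewrite as Start → β Start1 and Start1 → α Start1 | ε.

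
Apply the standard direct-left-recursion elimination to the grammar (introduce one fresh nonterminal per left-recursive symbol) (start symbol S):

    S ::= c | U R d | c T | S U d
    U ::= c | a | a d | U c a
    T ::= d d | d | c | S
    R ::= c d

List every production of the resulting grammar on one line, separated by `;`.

Directly left-recursive nonterminals: S, U.
For S: α = {U d}, β = {c, U R d, c T}. Rewrite as S → β S' and S' → α S' | ε.
For U: α = {c a}, β = {c, a, a d}. Rewrite as U → β U' and U' → α U' | ε.

S ::= c S' | U R d S' | c T S'; U ::= c U' | a U' | a d U'; T ::= d d | d | c | S; R ::= c d; S' ::= U d S' | ε; U' ::= c a U' | ε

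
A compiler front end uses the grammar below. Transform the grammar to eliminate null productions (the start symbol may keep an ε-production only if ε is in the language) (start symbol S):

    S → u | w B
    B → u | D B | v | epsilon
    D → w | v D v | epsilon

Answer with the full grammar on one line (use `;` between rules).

The nullable symbols are {B, D}.
ε ∉ L(G), so no ε-production is kept.
For each production, add variants omitting each subset of nullable occurrences: S → w B gives w B | w. B → D B gives D B | D. D → v D v gives v D v | v v.

S → u | w B | w; B → u | D B | D | v; D → w | v D v | v v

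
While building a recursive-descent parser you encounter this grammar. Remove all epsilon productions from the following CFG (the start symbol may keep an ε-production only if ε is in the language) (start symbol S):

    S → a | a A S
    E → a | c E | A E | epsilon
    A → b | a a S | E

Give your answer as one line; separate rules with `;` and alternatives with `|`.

S → a | a A S | a S; E → a | c E | c | A E | A; A → b | a a S | E

Nullable nonterminals: {A, E}.
ε ∉ L(G), so no ε-production is kept.
Add the nullable-subset variants: S → a A S gives a A S | a S. E → c E gives c E | c. E → A E gives A E | A.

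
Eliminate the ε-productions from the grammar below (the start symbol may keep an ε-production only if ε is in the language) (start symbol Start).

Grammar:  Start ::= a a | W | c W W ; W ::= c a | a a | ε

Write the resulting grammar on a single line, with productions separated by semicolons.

Nullable nonterminals: {Start, W}.
ε ∈ L(G) since Start is nullable, so keep Start → ε.
Expand every rule over subsets of its nullable positions: Start → c W W gives c W W | c W | c.

Start ::= a a | W | c W W | c W | c | ε; W ::= c a | a a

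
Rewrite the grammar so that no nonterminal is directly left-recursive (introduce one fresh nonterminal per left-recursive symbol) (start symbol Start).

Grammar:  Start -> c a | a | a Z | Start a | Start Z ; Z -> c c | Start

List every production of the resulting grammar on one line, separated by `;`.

Start -> c a Start1 | a Start1 | a Z Start1; Z -> c c | Start; Start1 -> a Start1 | Z Start1 | ε

Start is directly left-recursive.
For Start: α = {a, Z}, β = {c a, a, a Z}. Rewrite as Start → β Start1 and Start1 → α Start1 | ε.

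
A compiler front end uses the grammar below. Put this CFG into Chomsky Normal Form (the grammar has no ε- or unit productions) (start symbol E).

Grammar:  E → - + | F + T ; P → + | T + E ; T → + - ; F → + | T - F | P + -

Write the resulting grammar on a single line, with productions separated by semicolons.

Introduce a nonterminal for each terminal appearing in a rule of length ≥ 2: X1 → -, X2 → +.
Binarize each right-hand side of length ≥ 3 by chaining fresh nonterminals (Y1, Y2, …): affected rules were E → F X2 T; P → T X2 E; F → T X1 F; F → P X2 X1.

E → X1 X2 | F Y1; P → + | T Y2; T → X2 X1; F → + | T Y3 | P Y4; X1 → -; X2 → +; Y1 → X2 T; Y2 → X2 E; Y3 → X1 F; Y4 → X2 X1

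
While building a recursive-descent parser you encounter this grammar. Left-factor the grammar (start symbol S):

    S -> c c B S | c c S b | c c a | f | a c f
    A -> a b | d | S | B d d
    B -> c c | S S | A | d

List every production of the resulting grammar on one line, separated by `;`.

S has alternatives sharing prefix 'c c': factor to S → c c S' with S' → B S | S b | a.

S -> f | a c f | c c S'; A -> a b | d | S | B d d; B -> c c | S S | A | d; S' -> B S | S b | a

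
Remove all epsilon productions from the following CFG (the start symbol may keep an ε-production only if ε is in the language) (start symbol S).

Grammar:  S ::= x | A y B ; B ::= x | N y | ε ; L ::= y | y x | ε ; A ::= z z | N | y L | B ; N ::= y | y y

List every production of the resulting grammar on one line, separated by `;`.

Nullable nonterminals: {A, B, L}.
ε ∉ L(G), so no ε-production is kept.
Add the nullable-subset variants: S → A y B gives A y B | A y | y B | y. A → y L gives y L | y.

S ::= x | A y B | A y | y B | y; B ::= x | N y; L ::= y | y x; A ::= z z | N | y L | y | B; N ::= y | y y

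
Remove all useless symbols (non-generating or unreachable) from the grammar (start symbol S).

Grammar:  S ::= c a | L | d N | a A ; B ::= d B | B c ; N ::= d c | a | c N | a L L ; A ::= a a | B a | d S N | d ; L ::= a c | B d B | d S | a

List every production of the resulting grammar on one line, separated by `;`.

S ::= c a | L | d N | a A; N ::= d c | a | c N | a L L; A ::= a a | d S N | d; L ::= a c | d S | a

Generating nonterminals: {A, L, N, S}.
Reachable from S after that: {A, L, N, S}.
Removed useless symbols: {B} and every production mentioning them.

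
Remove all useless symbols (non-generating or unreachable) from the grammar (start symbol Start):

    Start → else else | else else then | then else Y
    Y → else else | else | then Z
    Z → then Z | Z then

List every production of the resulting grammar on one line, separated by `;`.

Generating nonterminals: {Start, Y}.
Reachable from Start after that: {Start, Y}.
Removed useless symbols: {Z} and every production mentioning them.

Start → else else | else else then | then else Y; Y → else else | else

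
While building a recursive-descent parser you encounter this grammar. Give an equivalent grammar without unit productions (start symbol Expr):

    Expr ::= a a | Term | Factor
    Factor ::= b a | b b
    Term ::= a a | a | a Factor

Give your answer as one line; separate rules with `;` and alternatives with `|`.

Unit pairs: Expr ⇒* {Factor, Term}.
Replace each nonterminal's rules with the union of the non-unit rules of every nonterminal it unit-derives.

Expr ::= a a | a | a Factor | b a | b b; Factor ::= b a | b b; Term ::= a a | a | a Factor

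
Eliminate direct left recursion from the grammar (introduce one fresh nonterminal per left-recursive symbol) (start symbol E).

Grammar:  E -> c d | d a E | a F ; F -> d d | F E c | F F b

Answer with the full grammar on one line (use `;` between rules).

E -> c d | d a E | a F; F -> d d F'; F' -> E c F' | F b F' | ε

Directly left-recursive nonterminal: F.
For F: α = {E c, F b}, β = {d d}. Rewrite as F → β F' and F' → α F' | ε.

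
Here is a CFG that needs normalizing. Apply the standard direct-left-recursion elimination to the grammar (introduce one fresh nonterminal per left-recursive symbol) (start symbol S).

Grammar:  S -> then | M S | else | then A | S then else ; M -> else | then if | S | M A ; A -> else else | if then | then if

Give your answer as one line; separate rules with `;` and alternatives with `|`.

Directly left-recursive nonterminals: S, M.
For S: α = {then else}, β = {then, M S, else, then A}. Rewrite as S → β S' and S' → α S' | ε.
For M: α = {A}, β = {else, then if, S}. Rewrite as M → β M' and M' → α M' | ε.

S -> then S' | M S S' | else S' | then A S'; M -> else M' | then if M' | S M'; A -> else else | if then | then if; S' -> then else S' | ε; M' -> A M' | ε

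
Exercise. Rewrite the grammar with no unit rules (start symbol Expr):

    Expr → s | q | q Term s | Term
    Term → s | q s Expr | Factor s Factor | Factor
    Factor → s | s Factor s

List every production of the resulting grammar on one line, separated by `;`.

Expr → s | q s Expr | Factor s Factor | s Factor s | q | q Term s; Term → s | q s Expr | Factor s Factor | s Factor s; Factor → s | s Factor s

Unit pairs: Expr ⇒* {Factor, Term}; Term ⇒* {Factor}.
For every A with A ⇒* B via unit rules, add B's non-unit alternatives to A; then delete every rule of the form X → Y.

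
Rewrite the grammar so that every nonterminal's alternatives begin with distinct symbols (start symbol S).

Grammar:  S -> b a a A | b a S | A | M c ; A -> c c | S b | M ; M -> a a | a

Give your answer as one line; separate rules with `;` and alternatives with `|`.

S -> A | M c | b a S'; A -> c c | S b | M; M -> a M'; S' -> a A | S; M' -> a | ε

S has alternatives sharing prefix 'b a': factor to S → b a S' with S' → a A | S.
M has alternatives sharing prefix 'a': factor to M → a M' with M' → a | ε.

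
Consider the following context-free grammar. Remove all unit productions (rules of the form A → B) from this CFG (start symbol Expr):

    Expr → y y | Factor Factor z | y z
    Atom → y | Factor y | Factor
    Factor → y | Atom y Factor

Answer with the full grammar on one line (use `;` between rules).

Expr → y y | Factor Factor z | y z; Atom → y | Factor y | Atom y Factor; Factor → y | Atom y Factor

Unit pairs: Atom ⇒* {Factor}.
For every A with A ⇒* B via unit rules, add B's non-unit alternatives to A; then delete every rule of the form X → Y.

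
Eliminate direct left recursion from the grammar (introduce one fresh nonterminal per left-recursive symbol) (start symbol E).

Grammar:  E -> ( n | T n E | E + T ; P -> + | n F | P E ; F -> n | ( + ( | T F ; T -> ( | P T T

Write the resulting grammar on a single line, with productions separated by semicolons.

Left recursion appears on E, P.
For E: α = {+ T}, β = {( n, T n E}. Rewrite as E → β E' and E' → α E' | ε.
For P: α = {E}, β = {+, n F}. Rewrite as P → β P' and P' → α P' | ε.

E -> ( n E' | T n E E'; P -> + P' | n F P'; F -> n | ( + ( | T F; T -> ( | P T T; E' -> + T E' | ε; P' -> E P' | ε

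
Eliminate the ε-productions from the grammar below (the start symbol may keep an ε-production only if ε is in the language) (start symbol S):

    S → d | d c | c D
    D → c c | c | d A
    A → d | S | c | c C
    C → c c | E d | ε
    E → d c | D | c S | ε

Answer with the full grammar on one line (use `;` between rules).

Nullable set = {C, E}.
ε ∉ L(G), so no ε-production is kept.
Expand every rule over subsets of its nullable positions: C → E d gives E d | d.

S → d | d c | c D; D → c c | c | d A; A → d | S | c | c C; C → c c | E d | d; E → d c | D | c S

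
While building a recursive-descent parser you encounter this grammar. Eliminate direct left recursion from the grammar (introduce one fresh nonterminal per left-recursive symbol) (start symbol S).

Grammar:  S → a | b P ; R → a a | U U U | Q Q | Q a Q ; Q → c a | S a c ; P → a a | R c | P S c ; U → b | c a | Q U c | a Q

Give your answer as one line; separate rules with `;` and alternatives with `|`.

P is directly left-recursive.
For P: α = {S c}, β = {a a, R c}. Rewrite as P → β P' and P' → α P' | ε.

S → a | b P; R → a a | U U U | Q Q | Q a Q; Q → c a | S a c; P → a a P' | R c P'; U → b | c a | Q U c | a Q; P' → S c P' | ε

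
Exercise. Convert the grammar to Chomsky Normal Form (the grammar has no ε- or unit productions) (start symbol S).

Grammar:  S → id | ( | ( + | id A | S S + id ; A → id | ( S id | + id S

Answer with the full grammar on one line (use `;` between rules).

Introduce a nonterminal for each terminal appearing in a rule of length ≥ 2: X1 → (, X2 → +, X3 → id.
Binarize each right-hand side of length ≥ 3 by chaining fresh nonterminals (Y1, Y2, …): affected rules were S → S S X2 X3; A → X1 S X3; A → X2 X3 S.

S → id | ( | X1 X2 | X3 A | S Y1; A → id | X1 Y3 | X2 Y4; X1 → (; X2 → +; X3 → id; Y1 → S Y2; Y2 → X2 X3; Y3 → S X3; Y4 → X3 S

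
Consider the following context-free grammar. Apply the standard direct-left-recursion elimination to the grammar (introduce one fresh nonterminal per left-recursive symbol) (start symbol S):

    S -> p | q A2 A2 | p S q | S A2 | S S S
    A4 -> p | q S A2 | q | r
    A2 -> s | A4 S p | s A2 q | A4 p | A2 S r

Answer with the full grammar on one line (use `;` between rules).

S -> p S' | q A2 A2 S' | p S q S'; A4 -> p | q S A2 | q | r; A2 -> s A2' | A4 S p A2' | s A2 q A2' | A4 p A2'; S' -> A2 S' | S S S' | eps; A2' -> S r A2' | eps

Left recursion appears on S, A2.
For S: α = {A2, S S}, β = {p, q A2 A2, p S q}. Rewrite as S → β S' and S' → α S' | ε.
For A2: α = {S r}, β = {s, A4 S p, s A2 q, A4 p}. Rewrite as A2 → β A2' and A2' → α A2' | ε.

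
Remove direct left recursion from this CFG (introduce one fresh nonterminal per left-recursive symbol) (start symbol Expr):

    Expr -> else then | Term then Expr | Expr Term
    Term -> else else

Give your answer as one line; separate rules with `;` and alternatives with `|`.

Directly left-recursive nonterminal: Expr.
For Expr: α = {Term}, β = {else then, Term then Expr}. Rewrite as Expr → β Expr1 and Expr1 → α Expr1 | ε.

Expr -> else then Expr1 | Term then Expr Expr1; Term -> else else; Expr1 -> Term Expr1 | ε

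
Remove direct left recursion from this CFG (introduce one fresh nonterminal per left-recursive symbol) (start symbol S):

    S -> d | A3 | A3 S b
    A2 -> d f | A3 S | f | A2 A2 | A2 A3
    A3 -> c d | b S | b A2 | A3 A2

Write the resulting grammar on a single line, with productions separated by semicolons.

S -> d | A3 | A3 S b; A2 -> d f A2' | A3 S A2' | f A2'; A3 -> c d A3' | b S A3' | b A2 A3'; A2' -> A2 A2' | A3 A2' | ε; A3' -> A2 A3' | ε

Left recursion appears on A2, A3.
For A2: α = {A2, A3}, β = {d f, A3 S, f}. Rewrite as A2 → β A2' and A2' → α A2' | ε.
For A3: α = {A2}, β = {c d, b S, b A2}. Rewrite as A3 → β A3' and A3' → α A3' | ε.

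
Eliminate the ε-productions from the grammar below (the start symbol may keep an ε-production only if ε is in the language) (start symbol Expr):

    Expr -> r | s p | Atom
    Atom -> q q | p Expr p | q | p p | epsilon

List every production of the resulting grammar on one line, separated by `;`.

Nullable set = {Atom, Expr}.
ε ∈ L(G) since Expr is nullable, so keep Expr → ε.
For each production, add variants omitting each subset of nullable occurrences: Atom → p Expr p gives p Expr p | p p.

Expr -> r | s p | Atom | ε; Atom -> q q | p Expr p | p p | q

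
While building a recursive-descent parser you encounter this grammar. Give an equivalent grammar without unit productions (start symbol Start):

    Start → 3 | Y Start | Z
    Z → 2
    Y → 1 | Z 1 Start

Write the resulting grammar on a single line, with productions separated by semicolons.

Unit pairs: Start ⇒* {Z}.
Replace each nonterminal's rules with the union of the non-unit rules of every nonterminal it unit-derives.

Start → 2 | 3 | Y Start; Z → 2; Y → 1 | Z 1 Start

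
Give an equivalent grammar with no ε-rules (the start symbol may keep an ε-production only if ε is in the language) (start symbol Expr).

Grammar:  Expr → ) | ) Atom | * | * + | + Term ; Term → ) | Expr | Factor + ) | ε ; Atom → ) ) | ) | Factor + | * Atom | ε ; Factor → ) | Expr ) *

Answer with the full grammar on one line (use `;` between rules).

Nullable nonterminals: {Atom, Term}.
ε ∉ L(G), so no ε-production is kept.
Add the nullable-subset variants: Expr → + Term gives + Term | +. Atom → * Atom gives * Atom | *.

Expr → ) | ) Atom | * | * + | + Term | +; Term → ) | Expr | Factor + ); Atom → ) ) | ) | Factor + | * Atom | *; Factor → ) | Expr ) *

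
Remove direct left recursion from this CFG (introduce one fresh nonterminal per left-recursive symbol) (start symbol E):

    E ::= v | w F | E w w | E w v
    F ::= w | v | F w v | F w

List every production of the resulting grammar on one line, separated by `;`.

E ::= v E' | w F E'; F ::= w F' | v F'; E' ::= w w E' | w v E' | ε; F' ::= w v F' | w F' | ε

Directly left-recursive nonterminals: E, F.
For E: α = {w w, w v}, β = {v, w F}. Rewrite as E → β E' and E' → α E' | ε.
For F: α = {w v, w}, β = {w, v}. Rewrite as F → β F' and F' → α F' | ε.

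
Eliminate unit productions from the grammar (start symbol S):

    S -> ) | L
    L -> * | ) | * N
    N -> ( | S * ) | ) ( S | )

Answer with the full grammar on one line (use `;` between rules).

Unit pairs: S ⇒* {L}.
For each unit pair (A, B), copy every non-unit production of B to A, then drop all unit productions.

S -> * | ) | * N; L -> * | ) | * N; N -> ( | S * ) | ) ( S | )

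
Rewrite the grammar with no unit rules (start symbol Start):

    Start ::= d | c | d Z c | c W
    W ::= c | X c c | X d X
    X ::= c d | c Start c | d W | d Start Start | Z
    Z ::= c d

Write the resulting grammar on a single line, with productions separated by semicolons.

Start ::= d | c | d Z c | c W; W ::= c | X c c | X d X; X ::= c d | c Start c | d W | d Start Start; Z ::= c d

Unit pairs: X ⇒* {Z}.
Replace each nonterminal's rules with the union of the non-unit rules of every nonterminal it unit-derives.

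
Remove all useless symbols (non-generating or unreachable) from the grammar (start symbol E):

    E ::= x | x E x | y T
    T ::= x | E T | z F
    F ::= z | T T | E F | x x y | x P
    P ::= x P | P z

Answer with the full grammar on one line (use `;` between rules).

Generating nonterminals: {E, F, T}.
Reachable from E after that: {E, F, T}.
Removed useless symbols: {P} and every production mentioning them.

E ::= x | x E x | y T; T ::= x | E T | z F; F ::= z | T T | E F | x x y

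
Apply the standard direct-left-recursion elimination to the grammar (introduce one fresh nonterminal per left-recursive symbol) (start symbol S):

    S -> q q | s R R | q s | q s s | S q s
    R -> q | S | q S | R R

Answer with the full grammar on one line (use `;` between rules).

S -> q q S' | s R R S' | q s S' | q s s S'; R -> q R' | S R' | q S R'; S' -> q s S' | ε; R' -> R R' | ε

Left recursion appears on S, R.
For S: α = {q s}, β = {q q, s R R, q s, q s s}. Rewrite as S → β S' and S' → α S' | ε.
For R: α = {R}, β = {q, S, q S}. Rewrite as R → β R' and R' → α R' | ε.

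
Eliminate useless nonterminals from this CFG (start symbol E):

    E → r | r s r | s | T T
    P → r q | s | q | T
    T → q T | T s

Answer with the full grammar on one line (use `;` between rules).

Generating nonterminals: {E, P}.
Reachable from E after that: {E}.
Removed useless symbols: {P, T} and every production mentioning them.

E → r | r s r | s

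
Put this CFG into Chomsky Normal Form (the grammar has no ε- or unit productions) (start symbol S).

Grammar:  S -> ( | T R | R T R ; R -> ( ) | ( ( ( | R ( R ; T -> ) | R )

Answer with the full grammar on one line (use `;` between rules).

S -> ( | T R | R Y1; R -> X1 X2 | X1 Y2 | R Y3; T -> ) | R X2; X1 -> (; X2 -> ); Y1 -> T R; Y2 -> X1 X1; Y3 -> X1 R

Introduce a nonterminal for each terminal appearing in a rule of length ≥ 2: X1 → (, X2 → ).
Binarize each right-hand side of length ≥ 3 by chaining fresh nonterminals (Y1, Y2, …): affected rules were S → R T R; R → X1 X1 X1; R → R X1 R.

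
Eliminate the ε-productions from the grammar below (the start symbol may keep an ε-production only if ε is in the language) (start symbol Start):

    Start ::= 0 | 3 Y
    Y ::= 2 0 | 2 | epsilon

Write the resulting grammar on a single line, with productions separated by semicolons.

The nullable symbols are {Y}.
ε ∉ L(G), so no ε-production is kept.
Expand every rule over subsets of its nullable positions: Start → 3 Y gives 3 Y | 3.

Start ::= 0 | 3 Y | 3; Y ::= 2 0 | 2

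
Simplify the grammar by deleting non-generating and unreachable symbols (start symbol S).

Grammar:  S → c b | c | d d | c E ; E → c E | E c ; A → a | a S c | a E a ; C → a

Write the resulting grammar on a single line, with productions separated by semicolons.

S → c b | c | d d

Generating nonterminals: {A, C, S}.
Reachable from S after that: {S}.
Removed useless symbols: {A, C, E} and every production mentioning them.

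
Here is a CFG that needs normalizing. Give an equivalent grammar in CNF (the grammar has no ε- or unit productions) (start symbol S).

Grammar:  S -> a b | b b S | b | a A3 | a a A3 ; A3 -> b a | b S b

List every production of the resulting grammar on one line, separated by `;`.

S -> X1 X2 | X2 Y1 | b | X1 A3 | X1 Y2; A3 -> X2 X1 | X2 Y3; X1 -> a; X2 -> b; Y1 -> X2 S; Y2 -> X1 A3; Y3 -> S X2

Introduce a nonterminal for each terminal appearing in a rule of length ≥ 2: X1 → a, X2 → b.
Binarize each right-hand side of length ≥ 3 by chaining fresh nonterminals (Y1, Y2, …): affected rules were S → X2 X2 S; S → X1 X1 A3; A3 → X2 S X2.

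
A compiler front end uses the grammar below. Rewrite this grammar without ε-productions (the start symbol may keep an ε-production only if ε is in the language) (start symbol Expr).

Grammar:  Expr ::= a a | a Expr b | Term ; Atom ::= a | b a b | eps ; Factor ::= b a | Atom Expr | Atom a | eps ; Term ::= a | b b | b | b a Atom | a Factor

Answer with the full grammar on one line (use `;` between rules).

The nullable symbols are {Atom, Factor}.
ε ∉ L(G), so no ε-production is kept.
For each production, add variants omitting each subset of nullable occurrences: Factor → Atom Expr gives Atom Expr | Expr. Factor → Atom a gives Atom a | a. Term → b a Atom gives b a Atom | b a.

Expr ::= a a | a Expr b | Term; Atom ::= a | b a b; Factor ::= b a | Atom Expr | Expr | Atom a | a; Term ::= a | b b | b | b a Atom | b a | a Factor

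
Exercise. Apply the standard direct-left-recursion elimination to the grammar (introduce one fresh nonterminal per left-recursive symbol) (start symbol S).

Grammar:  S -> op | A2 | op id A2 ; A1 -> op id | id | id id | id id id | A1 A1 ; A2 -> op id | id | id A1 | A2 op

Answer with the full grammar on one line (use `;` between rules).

S -> op | A2 | op id A2; A1 -> op id A1' | id A1' | id id A1' | id id id A1'; A2 -> op id A2' | id A2' | id A1 A2'; A1' -> A1 A1' | ε; A2' -> op A2' | ε

A1, A2 are directly left-recursive.
For A1: α = {A1}, β = {op id, id, id id, id id id}. Rewrite as A1 → β A1' and A1' → α A1' | ε.
For A2: α = {op}, β = {op id, id, id A1}. Rewrite as A2 → β A2' and A2' → α A2' | ε.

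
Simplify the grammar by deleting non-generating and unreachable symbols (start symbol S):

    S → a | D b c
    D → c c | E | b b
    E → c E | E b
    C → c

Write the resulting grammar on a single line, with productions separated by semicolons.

S → a | D b c; D → c c | b b

Generating nonterminals: {C, D, S}.
Reachable from S after that: {D, S}.
Removed useless symbols: {C, E} and every production mentioning them.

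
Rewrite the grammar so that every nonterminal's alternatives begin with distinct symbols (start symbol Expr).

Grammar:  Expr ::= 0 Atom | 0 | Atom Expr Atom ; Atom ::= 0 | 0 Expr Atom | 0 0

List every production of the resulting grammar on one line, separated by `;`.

Expr ::= Atom Expr Atom | 0 Expr1; Atom ::= 0 Atom1; Expr1 ::= Atom | ε; Atom1 ::= ε | Expr Atom | 0

Expr has alternatives sharing prefix '0': factor to Expr → 0 Expr1 with Expr1 → Atom | ε.
Atom has alternatives sharing prefix '0': factor to Atom → 0 Atom1 with Atom1 → ε | Expr Atom | 0.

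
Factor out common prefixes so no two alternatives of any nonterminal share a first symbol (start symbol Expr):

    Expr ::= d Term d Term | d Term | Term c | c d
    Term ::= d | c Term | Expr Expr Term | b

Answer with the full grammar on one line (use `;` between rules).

Expr has alternatives sharing prefix 'd Term': factor to Expr → d Term Expr1 with Expr1 → d Term | ε.

Expr ::= Term c | c d | d Term Expr1; Term ::= d | c Term | Expr Expr Term | b; Expr1 ::= d Term | epsilon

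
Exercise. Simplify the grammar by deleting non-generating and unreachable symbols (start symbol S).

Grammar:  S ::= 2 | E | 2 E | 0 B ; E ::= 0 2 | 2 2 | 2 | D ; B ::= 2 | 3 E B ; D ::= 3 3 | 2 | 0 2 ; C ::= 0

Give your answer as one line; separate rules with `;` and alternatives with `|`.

Generating nonterminals: {B, C, D, E, S}.
Reachable from S after that: {B, D, E, S}.
Removed useless symbols: {C} and every production mentioning them.

S ::= 2 | E | 2 E | 0 B; E ::= 0 2 | 2 2 | 2 | D; B ::= 2 | 3 E B; D ::= 3 3 | 2 | 0 2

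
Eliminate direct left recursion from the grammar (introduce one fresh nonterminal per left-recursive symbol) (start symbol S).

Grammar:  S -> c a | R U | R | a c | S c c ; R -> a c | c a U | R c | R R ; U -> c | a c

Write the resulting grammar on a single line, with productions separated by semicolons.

S -> c a S' | R U S' | R S' | a c S'; R -> a c R' | c a U R'; U -> c | a c; S' -> c c S' | eps; R' -> c R' | R R' | eps

S, R are directly left-recursive.
For S: α = {c c}, β = {c a, R U, R, a c}. Rewrite as S → β S' and S' → α S' | ε.
For R: α = {c, R}, β = {a c, c a U}. Rewrite as R → β R' and R' → α R' | ε.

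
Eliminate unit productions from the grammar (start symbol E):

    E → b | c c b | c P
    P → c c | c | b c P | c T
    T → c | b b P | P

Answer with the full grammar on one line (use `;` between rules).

E → b | c c b | c P; P → c c | c | b c P | c T; T → c c | c | b c P | c T | b b P

Unit pairs: T ⇒* {P}.
Replace each nonterminal's rules with the union of the non-unit rules of every nonterminal it unit-derives.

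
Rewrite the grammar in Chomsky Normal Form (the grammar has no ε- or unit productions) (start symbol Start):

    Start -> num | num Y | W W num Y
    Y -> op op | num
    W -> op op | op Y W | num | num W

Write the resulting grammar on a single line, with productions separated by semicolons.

Start -> num | X1 Y | W Y1; Y -> X2 X2 | num; W -> X2 X2 | X2 Y3 | num | X1 W; X1 -> num; X2 -> op; Y1 -> W Y2; Y2 -> X1 Y; Y3 -> Y W

Introduce a nonterminal for each terminal appearing in a rule of length ≥ 2: X1 → num, X2 → op.
Binarize each right-hand side of length ≥ 3 by chaining fresh nonterminals (Y1, Y2, …): affected rules were Start → W W X1 Y; W → X2 Y W.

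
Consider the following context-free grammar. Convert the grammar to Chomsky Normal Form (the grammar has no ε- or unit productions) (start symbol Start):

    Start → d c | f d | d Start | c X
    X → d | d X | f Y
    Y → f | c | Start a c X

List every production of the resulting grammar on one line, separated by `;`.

Introduce a nonterminal for each terminal appearing in a rule of length ≥ 2: X1 → d, X2 → c, X3 → f, X4 → a.
Binarize each right-hand side of length ≥ 3 by chaining fresh nonterminals (Y1, Y2, …): affected rules were Y → Start X4 X2 X.

Start → X1 X2 | X3 X1 | X1 Start | X2 X; X → d | X1 X | X3 Y; Y → f | c | Start Y1; X1 → d; X2 → c; X3 → f; X4 → a; Y1 → X4 Y2; Y2 → X2 X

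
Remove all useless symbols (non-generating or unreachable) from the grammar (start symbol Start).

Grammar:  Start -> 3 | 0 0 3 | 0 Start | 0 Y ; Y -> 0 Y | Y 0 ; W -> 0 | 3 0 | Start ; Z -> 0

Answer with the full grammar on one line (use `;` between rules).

Generating nonterminals: {Start, W, Z}.
Reachable from Start after that: {Start}.
Removed useless symbols: {W, Y, Z} and every production mentioning them.

Start -> 3 | 0 0 3 | 0 Start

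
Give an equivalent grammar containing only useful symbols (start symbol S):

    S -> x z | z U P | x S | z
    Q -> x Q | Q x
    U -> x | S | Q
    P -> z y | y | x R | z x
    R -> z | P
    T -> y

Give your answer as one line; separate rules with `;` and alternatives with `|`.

Generating nonterminals: {P, R, S, T, U}.
Reachable from S after that: {P, R, S, U}.
Removed useless symbols: {Q, T} and every production mentioning them.

S -> x z | z U P | x S | z; U -> x | S; P -> z y | y | x R | z x; R -> z | P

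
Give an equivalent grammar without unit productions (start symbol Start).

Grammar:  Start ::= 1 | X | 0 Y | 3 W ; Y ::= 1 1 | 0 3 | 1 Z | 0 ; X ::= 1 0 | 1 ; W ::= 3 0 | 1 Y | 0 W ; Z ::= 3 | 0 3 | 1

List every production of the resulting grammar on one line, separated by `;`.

Unit pairs: Start ⇒* {X}.
For each unit pair (A, B), copy every non-unit production of B to A, then drop all unit productions.

Start ::= 1 | 0 Y | 3 W | 1 0; Y ::= 1 1 | 0 3 | 1 Z | 0; X ::= 1 0 | 1; W ::= 3 0 | 1 Y | 0 W; Z ::= 3 | 0 3 | 1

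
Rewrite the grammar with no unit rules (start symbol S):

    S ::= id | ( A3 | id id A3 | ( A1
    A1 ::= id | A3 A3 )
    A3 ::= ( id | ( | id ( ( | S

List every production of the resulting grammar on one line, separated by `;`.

S ::= id | ( A3 | id id A3 | ( A1; A1 ::= id | A3 A3 ); A3 ::= id | ( A3 | id id A3 | ( A1 | ( id | ( | id ( (

Unit pairs: A3 ⇒* {S}.
For every A with A ⇒* B via unit rules, add B's non-unit alternatives to A; then delete every rule of the form X → Y.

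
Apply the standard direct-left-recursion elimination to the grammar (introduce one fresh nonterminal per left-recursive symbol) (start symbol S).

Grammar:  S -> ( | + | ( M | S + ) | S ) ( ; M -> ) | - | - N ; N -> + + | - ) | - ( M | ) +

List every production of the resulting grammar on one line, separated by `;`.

S is directly left-recursive.
For S: α = {+ ), ) (}, β = {(, +, ( M}. Rewrite as S → β S' and S' → α S' | ε.

S -> ( S' | + S' | ( M S'; M -> ) | - | - N; N -> + + | - ) | - ( M | ) +; S' -> + ) S' | ) ( S' | eps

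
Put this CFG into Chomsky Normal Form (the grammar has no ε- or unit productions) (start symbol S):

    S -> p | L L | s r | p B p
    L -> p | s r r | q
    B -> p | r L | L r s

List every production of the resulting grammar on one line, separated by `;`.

Introduce a nonterminal for each terminal appearing in a rule of length ≥ 2: X1 → s, X2 → r, X3 → p.
Binarize each right-hand side of length ≥ 3 by chaining fresh nonterminals (Y1, Y2, …): affected rules were S → X3 B X3; L → X1 X2 X2; B → L X2 X1.

S -> p | L L | X1 X2 | X3 Y1; L -> p | X1 Y2 | q; B -> p | X2 L | L Y3; X1 -> s; X2 -> r; X3 -> p; Y1 -> B X3; Y2 -> X2 X2; Y3 -> X2 X1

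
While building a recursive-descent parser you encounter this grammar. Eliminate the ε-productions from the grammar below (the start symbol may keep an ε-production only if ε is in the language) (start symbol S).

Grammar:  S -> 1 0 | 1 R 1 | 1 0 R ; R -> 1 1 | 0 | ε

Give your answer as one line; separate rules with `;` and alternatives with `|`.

S -> 1 0 | 1 R 1 | 1 1 | 1 0 R; R -> 1 1 | 0

Nullable set = {R}.
ε ∉ L(G), so no ε-production is kept.
Expand every rule over subsets of its nullable positions: S → 1 R 1 gives 1 R 1 | 1 1.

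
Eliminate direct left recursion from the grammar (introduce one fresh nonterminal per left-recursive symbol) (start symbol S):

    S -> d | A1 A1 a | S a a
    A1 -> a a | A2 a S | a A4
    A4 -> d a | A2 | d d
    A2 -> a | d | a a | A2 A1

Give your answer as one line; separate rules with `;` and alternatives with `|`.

S, A2 are directly left-recursive.
For S: α = {a a}, β = {d, A1 A1 a}. Rewrite as S → β S' and S' → α S' | ε.
For A2: α = {A1}, β = {a, d, a a}. Rewrite as A2 → β A2' and A2' → α A2' | ε.

S -> d S' | A1 A1 a S'; A1 -> a a | A2 a S | a A4; A4 -> d a | A2 | d d; A2 -> a A2' | d A2' | a a A2'; S' -> a a S' | ε; A2' -> A1 A2' | ε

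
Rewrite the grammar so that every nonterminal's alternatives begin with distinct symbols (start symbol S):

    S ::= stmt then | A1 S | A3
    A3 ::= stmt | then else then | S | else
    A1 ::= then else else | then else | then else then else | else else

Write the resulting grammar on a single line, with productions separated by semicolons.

A1 has alternatives sharing prefix 'then else': factor to A1 → then else A1' with A1' → else | ε | then else.

S ::= stmt then | A1 S | A3; A3 ::= stmt | then else then | S | else; A1 ::= else else | then else A1'; A1' ::= else | ε | then else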